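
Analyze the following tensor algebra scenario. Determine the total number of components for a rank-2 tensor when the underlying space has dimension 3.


The number of components of a rank-r tensor in d dimensions is d^r.
Here d = 3 and r = 2.
3^2 = 9

9


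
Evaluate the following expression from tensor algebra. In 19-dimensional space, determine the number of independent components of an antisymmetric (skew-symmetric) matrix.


An antisymmetric rank-2 tensor satisfies A_{ij} = -A_{ji}, so diagonal entries are zero.
The independent components are the upper-triangular entries: C(n, 2) = n(n-1)/2.
n = 19
C(19, 2) = 19 * 18 / 2 = 342 / 2 = 171

171


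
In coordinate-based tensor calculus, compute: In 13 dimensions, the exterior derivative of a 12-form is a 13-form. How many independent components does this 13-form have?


The exterior derivative of a p-form is a (p+1)-form.
Its number of independent components is C(n, p+1).
n = 13, p+1 = 13
C(13, 13) = 1

1


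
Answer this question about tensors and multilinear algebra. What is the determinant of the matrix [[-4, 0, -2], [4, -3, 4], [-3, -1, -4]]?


Expanding along the first row, det(A) = a11*M_11 - a12*M_12 + a13*M_13, where M_1j is the (1,j) minor.
Minor M_11 = -3*-4 - 4*-1 = 16
Minor M_12 = 4*-4 - 4*-3 = -4
Minor M_13 = 4*-1 - -3*-3 = -13
det = -4*(16) - 0*(-4) + -2*(-13)
    = -64 - 0 + 26
    = -38

-38


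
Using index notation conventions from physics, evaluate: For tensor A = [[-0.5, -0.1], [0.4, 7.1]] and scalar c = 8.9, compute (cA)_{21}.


Scalar multiplication: (cA)_{ij} = c * A_{ij}.
c = 8.9
A_{21} = 0.4
(cA)_{21} = 8.9 * 0.4 = 3.56

3.56


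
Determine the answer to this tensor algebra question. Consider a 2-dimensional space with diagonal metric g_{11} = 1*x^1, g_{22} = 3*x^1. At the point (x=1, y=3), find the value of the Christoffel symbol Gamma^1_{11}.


For a diagonal metric, Gamma^k_{ij} = (1/2) g^{kk} (dg_{ik}/dx_j + dg_{jk}/dx_i - dg_{ij}/dx_k).
The metric is diagonal, so g_{ab} = 0 for a != b.
At the given point: g_{11} = 1, g_{22} = 3
g^{11} = 1/1
dg_{11}/dx_1 = dg_{11}/dx_1 = 1
dg_{11}/dx_1 = dg_{11}/dx_1 = 1
dg_{11}/dx_1 = dg_{11}/dx_1 = 1
Numerator = 1 + 1 - 1 = 1
Gamma^1_{11} = 1 / (2 * 1) = 1/2

1/2


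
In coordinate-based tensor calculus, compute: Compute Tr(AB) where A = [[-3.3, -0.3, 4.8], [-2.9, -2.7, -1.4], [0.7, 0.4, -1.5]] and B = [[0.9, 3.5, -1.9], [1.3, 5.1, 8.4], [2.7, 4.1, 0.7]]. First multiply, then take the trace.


Tr(AB) = sum_i (AB)_{ii} where (AB)_{ii} = sum_k A_{ik} B_{ki}.
(AB)_{11} = -3.3*0.9 + -0.3*1.3 + 4.8*2.7 = 9.6
(AB)_{22} = -2.9*3.5 + -2.7*5.1 + -1.4*4.1 = -29.66
(AB)_{33} = 0.7*-1.9 + 0.4*8.4 + -1.5*0.7 = 0.98
Tr(AB) = 9.6 + -29.66 + 0.98 = -19.08

-19.08


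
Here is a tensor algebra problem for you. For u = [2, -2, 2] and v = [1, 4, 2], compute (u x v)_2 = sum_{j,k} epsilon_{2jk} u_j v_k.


(u x v)_2 = sum_{j,k} epsilon_{2jk} u_j v_k. Only permutations of (1,2,3) contribute; the two non-zero terms are:
eps_{213} u_1 v_3 = -1 * 2 * 2 = -4
eps_{231} u_3 v_1 = 1 * 2 * 1 = 2
(u x v)_2 = -2

-2


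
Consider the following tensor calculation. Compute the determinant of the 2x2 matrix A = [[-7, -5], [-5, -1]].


For a 2x2 matrix [[a, b], [c, d]], det = a*d - b*c.
a = -7, b = -5, c = -5, d = -1
a*d = -7 * -1 = 7
b*c = -5 * -5 = 25
det = 7 - 25 = -18

-18


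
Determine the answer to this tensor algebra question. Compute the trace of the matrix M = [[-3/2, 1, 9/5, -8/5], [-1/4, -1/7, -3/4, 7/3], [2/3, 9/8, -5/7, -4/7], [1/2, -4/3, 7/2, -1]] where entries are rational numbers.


The trace is the sum of diagonal entries.
Diagonal: M[1,1] = -3/2, M[2,2] = -1/7, M[3,3] = -5/7, M[4,4] = -1
Tr(M) = -3/2 + -1/7 + -5/7 + -1
Computing step by step:
After adding M[1,1]: -3/2
After adding M[2,2]: -23/14
After adding M[3,3]: -33/14
After adding M[4,4]: -47/14
Tr(M) = -47/14

-47/14


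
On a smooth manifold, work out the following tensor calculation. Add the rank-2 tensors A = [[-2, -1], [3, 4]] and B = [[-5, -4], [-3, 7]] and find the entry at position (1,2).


Tensor addition is component-wise: (A + B)_{ij} = A_{ij} + B_{ij}.
A_{12} = -1
B_{12} = -4
(A + B)_{12} = -1 + -4 = -5

-5


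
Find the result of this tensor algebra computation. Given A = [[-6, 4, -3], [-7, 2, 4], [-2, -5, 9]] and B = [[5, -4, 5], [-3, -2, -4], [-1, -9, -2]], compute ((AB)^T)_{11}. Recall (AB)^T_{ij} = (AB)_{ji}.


(AB)^T_{ij} = (AB)_{ji} = sum_k A_{jk} B_{ki}.
For i=1, j=1 we need (AB)_{11}:
A_{11} * B_{11} = -6 * 5 = -30
A_{12} * B_{21} = 4 * -3 = -12
A_{13} * B_{31} = -3 * -1 = 3
Sum = -30 + -12 + 3 = -39

-39


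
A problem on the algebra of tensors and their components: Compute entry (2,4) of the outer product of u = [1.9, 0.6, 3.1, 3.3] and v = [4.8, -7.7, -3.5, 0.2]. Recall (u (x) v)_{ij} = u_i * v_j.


The outer product entry T_{ij} = u_i * v_j.
We need i=2, j=4.
u_2 = 0.6, v_4 = 0.2
T_{2,4} = 0.6 * 0.2 = 0.12

0.12


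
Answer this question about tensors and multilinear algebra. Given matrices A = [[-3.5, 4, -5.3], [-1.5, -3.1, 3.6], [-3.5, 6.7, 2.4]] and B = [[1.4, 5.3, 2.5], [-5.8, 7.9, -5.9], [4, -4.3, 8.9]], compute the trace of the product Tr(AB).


Tr(AB) = sum_i (AB)_{ii} where (AB)_{ii} = sum_k A_{ik} B_{ki}.
(AB)_{11} = -3.5*1.4 + 4*-5.8 + -5.3*4 = -49.3
(AB)_{22} = -1.5*5.3 + -3.1*7.9 + 3.6*-4.3 = -47.92
(AB)_{33} = -3.5*2.5 + 6.7*-5.9 + 2.4*8.9 = -26.92
Tr(AB) = -49.3 + -47.92 + -26.92 = -124.14

-124.14


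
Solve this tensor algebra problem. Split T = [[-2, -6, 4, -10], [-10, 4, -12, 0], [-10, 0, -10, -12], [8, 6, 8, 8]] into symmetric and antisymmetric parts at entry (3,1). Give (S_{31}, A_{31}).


T_{31} = -10
T_{13} = 4
S_{31} = (-10 + 4)/2 = -6/2 = -3
A_{31} = (-10 - 4)/2 = -14/2 = -7
Check: S + A = -3 + -7 = -10 = T_{31}.

(-3, -7)


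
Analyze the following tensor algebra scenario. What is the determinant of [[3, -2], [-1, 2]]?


For a 2x2 matrix [[a, b], [c, d]], det = a*d - b*c.
a = 3, b = -2, c = -1, d = 2
a*d = 3 * 2 = 6
b*c = -2 * -1 = 2
det = 6 - 2 = 4

4


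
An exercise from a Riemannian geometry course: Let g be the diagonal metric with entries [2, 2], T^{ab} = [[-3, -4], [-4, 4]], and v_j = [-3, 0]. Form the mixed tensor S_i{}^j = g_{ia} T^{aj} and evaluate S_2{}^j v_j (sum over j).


Step 1: lower the first index. For a diagonal metric, g_{ia} T^{aj} = g_{ii} T^{ij} (no sum on i).
g_{22} = 2
S_2{}^1 = 2 * T^{21} = 2 * -4 = -8
S_2{}^2 = 2 * T^{22} = 2 * 4 = 8
Step 2: contract S_2{}^j with v_j.
S_2{}^1 * v_1 = -8 * -3 = 24
S_2{}^2 * v_2 = 8 * 0 = 0
Result = 24 + 0 = 24

24


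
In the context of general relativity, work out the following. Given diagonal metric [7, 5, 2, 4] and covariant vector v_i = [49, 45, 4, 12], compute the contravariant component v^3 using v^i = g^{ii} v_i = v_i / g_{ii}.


To raise an index with a diagonal metric: v^i = v_i / g_{ii}.
For index 3: v_3 = 4, g_{33} = 2
v^3 = 4 / 2 = 2

2


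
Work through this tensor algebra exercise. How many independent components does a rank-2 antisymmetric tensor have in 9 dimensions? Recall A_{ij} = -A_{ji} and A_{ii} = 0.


An antisymmetric rank-2 tensor satisfies A_{ij} = -A_{ji}, so diagonal entries are zero.
The independent components are the upper-triangular entries: C(n, 2) = n(n-1)/2.
n = 9
C(9, 2) = 9 * 8 / 2 = 72 / 2 = 36

36


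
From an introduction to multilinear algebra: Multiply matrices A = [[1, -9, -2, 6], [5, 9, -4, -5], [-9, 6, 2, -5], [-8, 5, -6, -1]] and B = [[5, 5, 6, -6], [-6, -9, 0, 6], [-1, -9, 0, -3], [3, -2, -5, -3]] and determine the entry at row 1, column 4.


(AB)_{ij} = sum_k A_{ik} B_{kj}.
For i=1, j=4:
A_{11} * B_{14} = 1 * -6 = -6
A_{12} * B_{24} = -9 * 6 = -54
A_{13} * B_{34} = -2 * -3 = 6
A_{14} * B_{44} = 6 * -3 = -18
Sum = -6 + -54 + 6 + -18 = -72

-72


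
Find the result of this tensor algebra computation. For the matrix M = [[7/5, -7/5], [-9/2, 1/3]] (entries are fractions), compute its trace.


The trace is the sum of diagonal entries.
Diagonal: M[1,1] = 7/5, M[2,2] = 1/3
Tr(M) = 7/5 + 1/3
Computing step by step:
After adding M[1,1]: 7/5
After adding M[2,2]: 26/15
Tr(M) = 26/15

26/15


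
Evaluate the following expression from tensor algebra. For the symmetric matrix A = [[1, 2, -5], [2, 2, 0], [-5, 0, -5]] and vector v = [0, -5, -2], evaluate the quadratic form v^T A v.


First compute Av:
(Av)_1 = 1*0 + 2*-5 + -5*-2 = 0
(Av)_2 = 2*0 + 2*-5 + 0*-2 = -10
(Av)_3 = -5*0 + 0*-5 + -5*-2 = 10
Av = [0, -10, 10]
Then v^T (Av) = 0*0 + -5*-10 + -2*10
= 0 + 50 + -20 = 30

30


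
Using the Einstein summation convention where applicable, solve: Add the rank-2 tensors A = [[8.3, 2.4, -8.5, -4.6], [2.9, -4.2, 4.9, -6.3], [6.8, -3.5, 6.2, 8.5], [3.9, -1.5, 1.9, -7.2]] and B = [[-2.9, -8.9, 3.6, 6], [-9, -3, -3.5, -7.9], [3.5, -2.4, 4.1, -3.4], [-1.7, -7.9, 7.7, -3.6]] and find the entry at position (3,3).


Tensor addition is component-wise: (A + B)_{ij} = A_{ij} + B_{ij}.
A_{33} = 6.2
B_{33} = 4.1
(A + B)_{33} = 6.2 + 4.1 = 10.3

10.3


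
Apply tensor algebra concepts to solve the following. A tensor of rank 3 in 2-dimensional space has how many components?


The number of components of a rank-r tensor in d dimensions is d^r.
Here d = 2 and r = 3.
2^3 = 8

8


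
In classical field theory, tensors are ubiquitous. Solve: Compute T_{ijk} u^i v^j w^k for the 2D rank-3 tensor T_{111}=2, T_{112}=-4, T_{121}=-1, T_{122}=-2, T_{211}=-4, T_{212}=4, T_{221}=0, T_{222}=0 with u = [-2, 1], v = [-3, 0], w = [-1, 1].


S = sum over i,j,k of T_{ijk} u_i v_j w_k. Expanding all 8 terms:
T_{111}*u_1*v_1*w_1 = 2*-2*-3*-1 = -12  (running total: -12)
T_{112}*u_1*v_1*w_2 = -4*-2*-3*1 = -24  (running total: -36)
T_{121}*u_1*v_2*w_1 = -1*-2*0*-1 = 0  (running total: -36)
T_{122}*u_1*v_2*w_2 = -2*-2*0*1 = 0  (running total: -36)
T_{211}*u_2*v_1*w_1 = -4*1*-3*-1 = -12  (running total: -48)
T_{212}*u_2*v_1*w_2 = 4*1*-3*1 = -12  (running total: -60)
T_{221}*u_2*v_2*w_1 = 0*1*0*-1 = 0  (running total: -60)
T_{222}*u_2*v_2*w_2 = 0*1*0*1 = 0  (running total: -60)
S = -60

-60


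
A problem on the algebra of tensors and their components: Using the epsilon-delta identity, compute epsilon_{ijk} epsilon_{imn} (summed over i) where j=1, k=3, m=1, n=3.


Using the identity: epsilon_{ijk} epsilon_{imn} = delta_{jm} delta_{kn} - delta_{jn} delta_{km}.
delta_{11} = 1
delta_{33} = 1
delta_{13} = 0
delta_{31} = 0
Result = 1 * 1 - 0 * 0 = 1 - 0 = 1

1


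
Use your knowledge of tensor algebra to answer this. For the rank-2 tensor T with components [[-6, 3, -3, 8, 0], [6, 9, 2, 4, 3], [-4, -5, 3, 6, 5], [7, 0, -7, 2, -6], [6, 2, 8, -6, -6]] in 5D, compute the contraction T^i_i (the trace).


The contraction (trace) of a rank-2 tensor is the sum of its diagonal elements.
Diagonal entries: A[1,1] = -6, A[2,2] = 9, A[3,3] = 3, A[4,4] = 2, A[5,5] = -6
Tr(A) = -6 + 9 + 3 + 2 + -6 = 2

2


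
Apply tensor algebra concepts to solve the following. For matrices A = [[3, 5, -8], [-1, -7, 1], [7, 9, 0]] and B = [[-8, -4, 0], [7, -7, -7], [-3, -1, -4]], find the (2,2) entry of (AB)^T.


(AB)^T_{ij} = (AB)_{ji} = sum_k A_{jk} B_{ki}.
For i=2, j=2 we need (AB)_{22}:
A_{21} * B_{12} = -1 * -4 = 4
A_{22} * B_{22} = -7 * -7 = 49
A_{23} * B_{32} = 1 * -1 = -1
Sum = 4 + 49 + -1 = 52

52


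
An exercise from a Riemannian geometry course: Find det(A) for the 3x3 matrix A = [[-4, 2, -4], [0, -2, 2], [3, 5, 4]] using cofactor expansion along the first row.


Expanding along the first row, det(A) = a11*M_11 - a12*M_12 + a13*M_13, where M_1j is the (1,j) minor.
Minor M_11 = -2*4 - 2*5 = -18
Minor M_12 = 0*4 - 2*3 = -6
Minor M_13 = 0*5 - -2*3 = 6
det = -4*(-18) - 2*(-6) + -4*(6)
    = 72 - -12 + -24
    = 60

60


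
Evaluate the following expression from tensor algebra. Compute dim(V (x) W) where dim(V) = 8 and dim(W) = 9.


The dimension of a tensor product is the product of dimensions.
dim(V) = 8, dim(W) = 9
dim(V (x) W) = 8 * 9 = 72

72


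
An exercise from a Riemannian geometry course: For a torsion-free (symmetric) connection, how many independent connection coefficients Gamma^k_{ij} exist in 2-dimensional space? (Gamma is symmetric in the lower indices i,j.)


Christoffel symbols Gamma^k_{ij} are symmetric in i,j, so there are d * d(d+1)/2 independent symbols.
d = 2
d(d+1)/2 = 2 * 3 / 2 = 3
Total = 2 * 3 = 6

6


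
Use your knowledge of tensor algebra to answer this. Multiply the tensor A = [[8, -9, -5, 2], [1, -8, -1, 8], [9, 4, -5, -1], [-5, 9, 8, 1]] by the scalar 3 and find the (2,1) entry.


Scalar multiplication: (cA)_{ij} = c * A_{ij}.
c = 3
A_{21} = 1
(cA)_{21} = 3 * 1 = 3

3


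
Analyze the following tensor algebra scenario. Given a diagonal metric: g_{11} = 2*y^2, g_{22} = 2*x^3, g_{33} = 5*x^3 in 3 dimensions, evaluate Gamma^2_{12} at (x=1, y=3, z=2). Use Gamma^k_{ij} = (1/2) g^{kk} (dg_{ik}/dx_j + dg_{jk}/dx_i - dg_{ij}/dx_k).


For a diagonal metric, Gamma^k_{ij} = (1/2) g^{kk} (dg_{ik}/dx_j + dg_{jk}/dx_i - dg_{ij}/dx_k).
The metric is diagonal, so g_{ab} = 0 for a != b.
At the given point: g_{11} = 18, g_{22} = 2, g_{33} = 5
g^{22} = 1/2
dg_{12}/dx_2 = 0 (off-diagonal)
dg_{22}/dx_1 = dg_{22}/dx_1 = 6
dg_{12}/dx_2 = 0 (off-diagonal)
Numerator = 0 + 6 - 0 = 6
Gamma^2_{12} = 6 / (2 * 2) = 3/2

3/2


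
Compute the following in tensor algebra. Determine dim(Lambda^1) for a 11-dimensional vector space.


The dimension of the space of p-forms on an n-dimensional space is C(n, p).
n = 11, p = 1
C(11, 1) = 11! / (1! * 10!) = 11

11


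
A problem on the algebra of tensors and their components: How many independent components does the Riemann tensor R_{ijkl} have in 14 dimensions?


The Riemann tensor in d dimensions has d^2(d^2 - 1)/12 independent components.
d = 14, so d^2 = 196
d^2 - 1 = 195
d^2(d^2 - 1) = 196 * 195 = 38220
Divide by 12: 38220 / 12 = 3185

3185


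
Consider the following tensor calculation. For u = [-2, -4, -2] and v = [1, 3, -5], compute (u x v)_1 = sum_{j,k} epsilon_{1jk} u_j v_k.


(u x v)_1 = sum_{j,k} epsilon_{1jk} u_j v_k. Only permutations of (1,2,3) contribute; the two non-zero terms are:
eps_{123} u_2 v_3 = 1 * -4 * -5 = 20
eps_{132} u_3 v_2 = -1 * -2 * 3 = 6
(u x v)_1 = 26

26


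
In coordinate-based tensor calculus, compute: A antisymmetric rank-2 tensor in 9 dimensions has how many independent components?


A antisymmetric rank-2 tensor in d dimensions has d(d-1)/2 independent components.
d = 9
d(d-1)/2 = 9 * 8 / 2 = 72 / 2 = 36

36


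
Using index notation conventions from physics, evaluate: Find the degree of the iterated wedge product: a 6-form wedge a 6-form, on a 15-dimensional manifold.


The degree of a wedge product is the sum of the degrees of the individual forms.
Degrees: 6, 6
Total degree = 6 + 6 = 12

12


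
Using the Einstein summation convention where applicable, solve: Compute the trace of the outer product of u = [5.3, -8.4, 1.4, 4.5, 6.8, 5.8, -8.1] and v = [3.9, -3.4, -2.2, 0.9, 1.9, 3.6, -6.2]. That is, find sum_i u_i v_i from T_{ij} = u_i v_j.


The outer product gives T_{ij} = u_i v_j.
The trace (contraction) is Tr(T) = sum_i T_{ii} = sum_i u_i v_i.
Diagonal entries:
T_{11} = u_1 * v_1 = 5.3 * 3.9 = 20.67
T_{22} = u_2 * v_2 = -8.4 * -3.4 = 28.56
T_{33} = u_3 * v_3 = 1.4 * -2.2 = -3.08
T_{44} = u_4 * v_4 = 4.5 * 0.9 = 4.05
T_{55} = u_5 * v_5 = 6.8 * 1.9 = 12.92
T_{66} = u_6 * v_6 = 5.8 * 3.6 = 20.88
T_{77} = u_7 * v_7 = -8.1 * -6.2 = 50.22
Tr(T) = 20.67 + 28.56 + -3.08 + 4.05 + 12.92 + 20.88 + 50.22 = 134.22

134.22


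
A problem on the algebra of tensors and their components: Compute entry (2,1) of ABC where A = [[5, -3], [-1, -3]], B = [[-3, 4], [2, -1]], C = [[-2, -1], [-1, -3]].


(ABC)_{21} = sum_m (AB)_{2m} C_{m1}. First compute row 2 of AB.
(AB)_{21} = -1*-3 + -3*2 = -3
(AB)_{22} = -1*4 + -3*-1 = -1
Now contract with column 1 of C:
(AB)_{21} * C_{11} = -3 * -2 = 6
(AB)_{22} * C_{21} = -1 * -1 = 1
(ABC)_{21} = 6 + 1 = 7

7


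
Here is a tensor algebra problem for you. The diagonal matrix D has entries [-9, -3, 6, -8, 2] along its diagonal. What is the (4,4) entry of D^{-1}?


For a diagonal matrix, the inverse has entries (D^{-1})_{ii} = 1/d_{ii}.
The diagonal entries are: d_{11} = -9, d_{22} = -3, d_{33} = 6, d_{44} = -8, d_{55} = 2
We need (D^{-1})_{44} = 1/d_{44} = 1/-8 = -1/8

-1/8


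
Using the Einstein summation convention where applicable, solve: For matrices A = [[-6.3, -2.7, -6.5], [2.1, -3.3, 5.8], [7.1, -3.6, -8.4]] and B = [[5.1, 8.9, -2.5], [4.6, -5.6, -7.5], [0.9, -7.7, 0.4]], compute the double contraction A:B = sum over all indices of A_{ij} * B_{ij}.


A:B = sum over all i,j of A_{ij} * B_{ij}.
Row 1: -6.3*5.1=-32.13, -2.7*8.9=-24.03, -6.5*-2.5=16.25 => row sum = -39.91
Row 2: 2.1*4.6=9.66, -3.3*-5.6=18.48, 5.8*-7.5=-43.5 => row sum = -15.36
Row 3: 7.1*0.9=6.39, -3.6*-7.7=27.72, -8.4*0.4=-3.36 => row sum = 30.75
Total = -39.91 + -15.36 + 30.75 = -24.52

-24.52


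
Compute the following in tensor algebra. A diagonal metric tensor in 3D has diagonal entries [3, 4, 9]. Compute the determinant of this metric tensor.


For a diagonal metric, the determinant is the product of diagonal entries.
Diagonal entries: 3, 4, 9
det(g) = 3 * 4 * 9 = 108

108


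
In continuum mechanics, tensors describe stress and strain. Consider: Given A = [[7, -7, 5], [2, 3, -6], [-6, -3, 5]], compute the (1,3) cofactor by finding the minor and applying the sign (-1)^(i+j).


To find cofactor C_{13}, delete row 1 and column 3.
The resulting 2x2 submatrix is: [[2, 3], [-6, -3]]
Minor M_{13} = 2*-3 - 3*-6
  = -6 - -18 = 12
Sign = (-1)^(1+3) = (-1)^4 = 1
Cofactor C_{13} = 1 * 12 = 12

12


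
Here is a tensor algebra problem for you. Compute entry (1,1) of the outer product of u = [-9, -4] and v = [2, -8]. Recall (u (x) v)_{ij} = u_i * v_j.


The outer product entry T_{ij} = u_i * v_j.
We need i=1, j=1.
u_1 = -9, v_1 = 2
T_{1,1} = -9 * 2 = -18

-18


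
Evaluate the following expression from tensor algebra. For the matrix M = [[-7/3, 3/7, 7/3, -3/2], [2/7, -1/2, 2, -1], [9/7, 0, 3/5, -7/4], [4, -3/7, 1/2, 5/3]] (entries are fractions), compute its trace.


The trace is the sum of diagonal entries.
Diagonal: M[1,1] = -7/3, M[2,2] = -1/2, M[3,3] = 3/5, M[4,4] = 5/3
Tr(M) = -7/3 + -1/2 + 3/5 + 5/3
Computing step by step:
After adding M[1,1]: -7/3
After adding M[2,2]: -17/6
After adding M[3,3]: -67/30
After adding M[4,4]: -17/30
Tr(M) = -17/30

-17/30


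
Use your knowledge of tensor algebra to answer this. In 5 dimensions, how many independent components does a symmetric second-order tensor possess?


A symmetric rank-2 tensor in d dimensions has d(d+1)/2 independent components.
d = 5
d(d+1)/2 = 5 * 6 / 2 = 30 / 2 = 15

15


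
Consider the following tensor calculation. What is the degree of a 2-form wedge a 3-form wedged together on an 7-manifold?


The degree of a wedge product is the sum of the degrees of the individual forms.
Degrees: 2, 3
Total degree = 2 + 3 = 5

5


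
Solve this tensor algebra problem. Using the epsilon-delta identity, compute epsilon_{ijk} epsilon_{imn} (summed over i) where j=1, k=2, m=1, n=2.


Using the identity: epsilon_{ijk} epsilon_{imn} = delta_{jm} delta_{kn} - delta_{jn} delta_{km}.
delta_{11} = 1
delta_{22} = 1
delta_{12} = 0
delta_{21} = 0
Result = 1 * 1 - 0 * 0 = 1 - 0 = 1

1


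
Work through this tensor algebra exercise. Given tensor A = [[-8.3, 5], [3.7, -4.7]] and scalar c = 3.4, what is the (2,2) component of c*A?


Scalar multiplication: (cA)_{ij} = c * A_{ij}.
c = 3.4
A_{22} = -4.7
(cA)_{22} = 3.4 * -4.7 = -15.98

-15.98


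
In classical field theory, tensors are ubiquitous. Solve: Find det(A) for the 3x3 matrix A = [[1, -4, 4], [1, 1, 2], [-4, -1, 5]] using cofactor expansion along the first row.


Expanding along the first row, det(A) = a11*M_11 - a12*M_12 + a13*M_13, where M_1j is the (1,j) minor.
Minor M_11 = 1*5 - 2*-1 = 7
Minor M_12 = 1*5 - 2*-4 = 13
Minor M_13 = 1*-1 - 1*-4 = 3
det = 1*(7) - -4*(13) + 4*(3)
    = 7 - -52 + 12
    = 71

71


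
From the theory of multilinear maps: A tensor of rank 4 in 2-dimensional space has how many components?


The number of components of a rank-r tensor in d dimensions is d^r.
Here d = 2 and r = 4.
2^4 = 16

16


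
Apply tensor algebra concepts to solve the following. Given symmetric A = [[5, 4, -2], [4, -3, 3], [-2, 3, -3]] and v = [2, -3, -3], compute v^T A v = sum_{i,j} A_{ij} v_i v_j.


First compute Av:
(Av)_1 = 5*2 + 4*-3 + -2*-3 = 4
(Av)_2 = 4*2 + -3*-3 + 3*-3 = 8
(Av)_3 = -2*2 + 3*-3 + -3*-3 = -4
Av = [4, 8, -4]
Then v^T (Av) = 2*4 + -3*8 + -3*-4
= 8 + -24 + 12 = -4

-4


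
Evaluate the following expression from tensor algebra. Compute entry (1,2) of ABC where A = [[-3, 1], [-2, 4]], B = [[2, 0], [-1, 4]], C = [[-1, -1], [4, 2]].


(ABC)_{12} = sum_m (AB)_{1m} C_{m2}. First compute row 1 of AB.
(AB)_{11} = -3*2 + 1*-1 = -7
(AB)_{12} = -3*0 + 1*4 = 4
Now contract with column 2 of C:
(AB)_{11} * C_{12} = -7 * -1 = 7
(AB)_{12} * C_{22} = 4 * 2 = 8
(ABC)_{12} = 7 + 8 = 15

15


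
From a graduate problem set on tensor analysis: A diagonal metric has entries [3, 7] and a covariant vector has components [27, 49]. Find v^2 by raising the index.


To raise an index with a diagonal metric: v^i = v_i / g_{ii}.
For index 2: v_2 = 49, g_{22} = 7
v^2 = 49 / 7 = 7

7


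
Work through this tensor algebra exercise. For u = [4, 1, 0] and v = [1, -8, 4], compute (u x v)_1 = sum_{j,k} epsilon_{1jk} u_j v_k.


(u x v)_1 = sum_{j,k} epsilon_{1jk} u_j v_k. Only permutations of (1,2,3) contribute; the two non-zero terms are:
eps_{123} u_2 v_3 = 1 * 1 * 4 = 4
eps_{132} u_3 v_2 = -1 * 0 * -8 = 0
(u x v)_1 = 4

4


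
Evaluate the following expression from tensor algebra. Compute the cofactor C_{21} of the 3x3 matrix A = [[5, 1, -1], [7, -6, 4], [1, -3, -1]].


To find cofactor C_{21}, delete row 2 and column 1.
The resulting 2x2 submatrix is: [[1, -1], [-3, -1]]
Minor M_{21} = 1*-1 - -1*-3
  = -1 - 3 = -4
Sign = (-1)^(2+1) = (-1)^3 = -1
Cofactor C_{21} = -1 * -4 = 4

4


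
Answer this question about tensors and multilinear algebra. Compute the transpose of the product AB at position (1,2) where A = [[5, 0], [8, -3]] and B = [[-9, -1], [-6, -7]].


(AB)^T_{ij} = (AB)_{ji} = sum_k A_{jk} B_{ki}.
For i=1, j=2 we need (AB)_{21}:
A_{21} * B_{11} = 8 * -9 = -72
A_{22} * B_{21} = -3 * -6 = 18
Sum = -72 + 18 = -54

-54


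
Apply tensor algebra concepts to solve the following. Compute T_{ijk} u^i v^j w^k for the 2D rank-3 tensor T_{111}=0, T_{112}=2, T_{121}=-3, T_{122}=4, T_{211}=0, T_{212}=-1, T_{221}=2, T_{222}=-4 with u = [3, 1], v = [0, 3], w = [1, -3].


S = sum over i,j,k of T_{ijk} u_i v_j w_k. Expanding all 8 terms:
T_{111}*u_1*v_1*w_1 = 0*3*0*1 = 0  (running total: 0)
T_{112}*u_1*v_1*w_2 = 2*3*0*-3 = 0  (running total: 0)
T_{121}*u_1*v_2*w_1 = -3*3*3*1 = -27  (running total: -27)
T_{122}*u_1*v_2*w_2 = 4*3*3*-3 = -108  (running total: -135)
T_{211}*u_2*v_1*w_1 = 0*1*0*1 = 0  (running total: -135)
T_{212}*u_2*v_1*w_2 = -1*1*0*-3 = 0  (running total: -135)
T_{221}*u_2*v_2*w_1 = 2*1*3*1 = 6  (running total: -129)
T_{222}*u_2*v_2*w_2 = -4*1*3*-3 = 36  (running total: -93)
S = -93

-93


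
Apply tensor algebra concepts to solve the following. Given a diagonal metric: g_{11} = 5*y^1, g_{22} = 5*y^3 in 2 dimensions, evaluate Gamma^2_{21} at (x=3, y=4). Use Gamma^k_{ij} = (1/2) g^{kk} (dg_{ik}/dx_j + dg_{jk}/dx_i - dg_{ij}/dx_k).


For a diagonal metric, Gamma^k_{ij} = (1/2) g^{kk} (dg_{ik}/dx_j + dg_{jk}/dx_i - dg_{ij}/dx_k).
The metric is diagonal, so g_{ab} = 0 for a != b.
At the given point: g_{11} = 20, g_{22} = 320
g^{22} = 1/320
dg_{22}/dx_1 = dg_{22}/dx_1 = 0
dg_{12}/dx_2 = 0 (off-diagonal)
dg_{21}/dx_2 = 0 (off-diagonal)
Numerator = 0 + 0 - 0 = 0
Gamma^2_{21} = 0 / (2 * 320) = 0

0


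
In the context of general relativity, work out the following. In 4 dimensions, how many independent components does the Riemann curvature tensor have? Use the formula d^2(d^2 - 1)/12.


The Riemann tensor in d dimensions has d^2(d^2 - 1)/12 independent components.
d = 4, so d^2 = 16
d^2 - 1 = 15
d^2(d^2 - 1) = 16 * 15 = 240
Divide by 12: 240 / 12 = 20

20


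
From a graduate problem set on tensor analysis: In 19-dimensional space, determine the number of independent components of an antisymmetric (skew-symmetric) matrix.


An antisymmetric rank-2 tensor satisfies A_{ij} = -A_{ji}, so diagonal entries are zero.
The independent components are the upper-triangular entries: C(n, 2) = n(n-1)/2.
n = 19
C(19, 2) = 19 * 18 / 2 = 342 / 2 = 171

171


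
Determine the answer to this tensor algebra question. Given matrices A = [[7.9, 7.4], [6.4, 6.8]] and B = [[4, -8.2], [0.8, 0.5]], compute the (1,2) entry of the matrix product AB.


(AB)_{ij} = sum_k A_{ik} B_{kj}.
For i=1, j=2:
A_{11} * B_{12} = 7.9 * -8.2 = -64.78
A_{12} * B_{22} = 7.4 * 0.5 = 3.7
Sum = -64.78 + 3.7 = -61.08

-61.08


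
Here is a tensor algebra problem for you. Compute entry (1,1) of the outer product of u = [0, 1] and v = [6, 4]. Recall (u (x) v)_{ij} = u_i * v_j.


The outer product entry T_{ij} = u_i * v_j.
We need i=1, j=1.
u_1 = 0, v_1 = 6
T_{1,1} = 0 * 6 = 0

0


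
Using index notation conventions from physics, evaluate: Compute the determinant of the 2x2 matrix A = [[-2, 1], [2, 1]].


For a 2x2 matrix [[a, b], [c, d]], det = a*d - b*c.
a = -2, b = 1, c = 2, d = 1
a*d = -2 * 1 = -2
b*c = 1 * 2 = 2
det = -2 - 2 = -4

-4


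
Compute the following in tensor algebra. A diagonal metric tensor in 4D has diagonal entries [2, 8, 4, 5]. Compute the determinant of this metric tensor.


For a diagonal metric, the determinant is the product of diagonal entries.
Diagonal entries: 2, 8, 4, 5
det(g) = 2 * 8 * 4 * 5 = 320

320


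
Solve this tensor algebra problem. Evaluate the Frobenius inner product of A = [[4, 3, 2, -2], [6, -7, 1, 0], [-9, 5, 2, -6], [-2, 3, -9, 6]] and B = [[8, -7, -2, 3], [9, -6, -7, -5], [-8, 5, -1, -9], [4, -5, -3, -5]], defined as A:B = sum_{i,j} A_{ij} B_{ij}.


A:B = sum over all i,j of A_{ij} * B_{ij}.
Row 1: 4*8=32, 3*-7=-21, 2*-2=-4, -2*3=-6 => row sum = 1
Row 2: 6*9=54, -7*-6=42, 1*-7=-7, 0*-5=0 => row sum = 89
Row 3: -9*-8=72, 5*5=25, 2*-1=-2, -6*-9=54 => row sum = 149
Row 4: -2*4=-8, 3*-5=-15, -9*-3=27, 6*-5=-30 => row sum = -26
Total = 1 + 89 + 149 + -26 = 213

213


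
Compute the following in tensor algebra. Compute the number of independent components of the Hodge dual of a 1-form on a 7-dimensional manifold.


The Hodge dual of a p-form on an n-dimensional manifold is an (n-p)-form.
n = 7, p = 1, so dual degree = 7 - 1 = 6
The number of components is C(n, n-p) = C(7, 6) = 7

7


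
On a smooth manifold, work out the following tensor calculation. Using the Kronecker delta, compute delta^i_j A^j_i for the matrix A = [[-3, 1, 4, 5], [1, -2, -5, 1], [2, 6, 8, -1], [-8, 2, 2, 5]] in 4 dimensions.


The contraction (trace) of a rank-2 tensor is the sum of its diagonal elements.
Diagonal entries: A[1,1] = -3, A[2,2] = -2, A[3,3] = 8, A[4,4] = 5
Tr(A) = -3 + -2 + 8 + 5 = 8

8


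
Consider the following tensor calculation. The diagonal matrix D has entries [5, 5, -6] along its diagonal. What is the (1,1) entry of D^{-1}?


For a diagonal matrix, the inverse has entries (D^{-1})_{ii} = 1/d_{ii}.
The diagonal entries are: d_{11} = 5, d_{22} = 5, d_{33} = -6
We need (D^{-1})_{11} = 1/d_{11} = 1/5 = 1/5

1/5


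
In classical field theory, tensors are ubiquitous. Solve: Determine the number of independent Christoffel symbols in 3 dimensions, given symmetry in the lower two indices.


Christoffel symbols Gamma^k_{ij} are symmetric in i,j, so there are d * d(d+1)/2 independent symbols.
d = 3
d(d+1)/2 = 3 * 4 / 2 = 6
Total = 3 * 6 = 18

18


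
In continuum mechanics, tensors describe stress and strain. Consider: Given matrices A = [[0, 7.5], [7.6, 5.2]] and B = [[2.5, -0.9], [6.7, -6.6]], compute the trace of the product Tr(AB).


Tr(AB) = sum_i (AB)_{ii} where (AB)_{ii} = sum_k A_{ik} B_{ki}.
(AB)_{11} = 0*2.5 + 7.5*6.7 = 50.25
(AB)_{22} = 7.6*-0.9 + 5.2*-6.6 = -41.16
Tr(AB) = 50.25 + -41.16 = 9.09

9.09


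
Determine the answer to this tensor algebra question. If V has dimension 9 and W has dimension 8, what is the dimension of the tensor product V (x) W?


The dimension of a tensor product is the product of dimensions.
dim(V) = 9, dim(W) = 8
dim(V (x) W) = 9 * 8 = 72

72


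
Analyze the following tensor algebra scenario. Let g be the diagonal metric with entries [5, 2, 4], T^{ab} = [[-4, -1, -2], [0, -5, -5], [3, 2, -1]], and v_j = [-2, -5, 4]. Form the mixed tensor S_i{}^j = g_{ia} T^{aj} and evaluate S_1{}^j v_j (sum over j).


Step 1: lower the first index. For a diagonal metric, g_{ia} T^{aj} = g_{ii} T^{ij} (no sum on i).
g_{11} = 5
S_1{}^1 = 5 * T^{11} = 5 * -4 = -20
S_1{}^2 = 5 * T^{12} = 5 * -1 = -5
S_1{}^3 = 5 * T^{13} = 5 * -2 = -10
Step 2: contract S_1{}^j with v_j.
S_1{}^1 * v_1 = -20 * -2 = 40
S_1{}^2 * v_2 = -5 * -5 = 25
S_1{}^3 * v_3 = -10 * 4 = -40
Result = 40 + 25 + -40 = 25

25


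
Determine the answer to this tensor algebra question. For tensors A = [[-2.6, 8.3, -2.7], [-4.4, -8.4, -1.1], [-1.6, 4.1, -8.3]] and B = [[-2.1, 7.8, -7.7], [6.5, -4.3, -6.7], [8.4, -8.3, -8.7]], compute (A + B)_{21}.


Tensor addition is component-wise: (A + B)_{ij} = A_{ij} + B_{ij}.
A_{21} = -4.4
B_{21} = 6.5
(A + B)_{21} = -4.4 + 6.5 = 2.1

2.1


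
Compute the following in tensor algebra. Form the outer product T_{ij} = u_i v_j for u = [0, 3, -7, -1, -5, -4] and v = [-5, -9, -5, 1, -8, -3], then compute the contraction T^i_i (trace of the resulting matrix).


The outer product gives T_{ij} = u_i v_j.
The trace (contraction) is Tr(T) = sum_i T_{ii} = sum_i u_i v_i.
Diagonal entries:
T_{11} = u_1 * v_1 = 0 * -5 = 0
T_{22} = u_2 * v_2 = 3 * -9 = -27
T_{33} = u_3 * v_3 = -7 * -5 = 35
T_{44} = u_4 * v_4 = -1 * 1 = -1
T_{55} = u_5 * v_5 = -5 * -8 = 40
T_{66} = u_6 * v_6 = -4 * -3 = 12
Tr(T) = 0 + -27 + 35 + -1 + 40 + 12 = 59

59


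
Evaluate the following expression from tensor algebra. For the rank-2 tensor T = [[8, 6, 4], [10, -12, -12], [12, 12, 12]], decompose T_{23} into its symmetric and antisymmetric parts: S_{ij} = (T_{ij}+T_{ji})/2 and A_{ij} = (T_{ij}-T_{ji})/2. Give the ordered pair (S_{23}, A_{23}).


T_{23} = -12
T_{32} = 12
S_{23} = (-12 + 12)/2 = 0/2 = 0
A_{23} = (-12 - 12)/2 = -24/2 = -12
Check: S + A = 0 + -12 = -12 = T_{23}.

(0, -12)


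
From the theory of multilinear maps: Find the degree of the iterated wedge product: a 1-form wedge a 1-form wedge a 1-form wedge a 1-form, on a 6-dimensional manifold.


The degree of a wedge product is the sum of the degrees of the individual forms.
Degrees: 1, 1, 1, 1
Total degree = 1 + 1 + 1 + 1 = 4

4


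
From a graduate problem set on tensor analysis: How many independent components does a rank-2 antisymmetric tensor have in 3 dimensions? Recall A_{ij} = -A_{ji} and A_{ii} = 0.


An antisymmetric rank-2 tensor satisfies A_{ij} = -A_{ji}, so diagonal entries are zero.
The independent components are the upper-triangular entries: C(n, 2) = n(n-1)/2.
n = 3
C(3, 2) = 3 * 2 / 2 = 6 / 2 = 3

3


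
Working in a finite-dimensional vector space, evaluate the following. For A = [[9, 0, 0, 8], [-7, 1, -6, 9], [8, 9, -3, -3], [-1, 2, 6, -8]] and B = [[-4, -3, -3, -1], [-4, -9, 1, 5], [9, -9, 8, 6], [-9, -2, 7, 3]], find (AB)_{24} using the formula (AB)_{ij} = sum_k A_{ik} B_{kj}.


(AB)_{ij} = sum_k A_{ik} B_{kj}.
For i=2, j=4:
A_{21} * B_{14} = -7 * -1 = 7
A_{22} * B_{24} = 1 * 5 = 5
A_{23} * B_{34} = -6 * 6 = -36
A_{24} * B_{44} = 9 * 3 = 27
Sum = 7 + 5 + -36 + 27 = 3

3


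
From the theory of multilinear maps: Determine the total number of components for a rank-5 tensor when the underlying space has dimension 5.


The number of components of a rank-r tensor in d dimensions is d^r.
Here d = 5 and r = 5.
5^5 = 3125

3125


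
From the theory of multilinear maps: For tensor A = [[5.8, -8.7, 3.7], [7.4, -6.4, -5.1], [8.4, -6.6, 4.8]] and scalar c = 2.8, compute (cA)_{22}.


Scalar multiplication: (cA)_{ij} = c * A_{ij}.
c = 2.8
A_{22} = -6.4
(cA)_{22} = 2.8 * -6.4 = -17.92

-17.92


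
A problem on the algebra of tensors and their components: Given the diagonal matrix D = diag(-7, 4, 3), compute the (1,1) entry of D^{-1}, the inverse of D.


For a diagonal matrix, the inverse has entries (D^{-1})_{ii} = 1/d_{ii}.
The diagonal entries are: d_{11} = -7, d_{22} = 4, d_{33} = 3
We need (D^{-1})_{11} = 1/d_{11} = 1/-7 = -1/7

-1/7


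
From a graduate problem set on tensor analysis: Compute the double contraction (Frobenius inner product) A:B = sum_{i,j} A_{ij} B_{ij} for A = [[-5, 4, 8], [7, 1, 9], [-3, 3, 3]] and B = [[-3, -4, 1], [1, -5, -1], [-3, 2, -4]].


A:B = sum over all i,j of A_{ij} * B_{ij}.
Row 1: -5*-3=15, 4*-4=-16, 8*1=8 => row sum = 7
Row 2: 7*1=7, 1*-5=-5, 9*-1=-9 => row sum = -7
Row 3: -3*-3=9, 3*2=6, 3*-4=-12 => row sum = 3
Total = 7 + -7 + 3 = 3

3


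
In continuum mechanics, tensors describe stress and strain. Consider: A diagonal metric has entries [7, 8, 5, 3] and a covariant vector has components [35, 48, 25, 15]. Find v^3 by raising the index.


To raise an index with a diagonal metric: v^i = v_i / g_{ii}.
For index 3: v_3 = 25, g_{33} = 5
v^3 = 25 / 5 = 5

5


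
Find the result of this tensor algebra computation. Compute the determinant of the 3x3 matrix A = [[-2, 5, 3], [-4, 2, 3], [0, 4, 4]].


Expanding along the first row, det(A) = a11*M_11 - a12*M_12 + a13*M_13, where M_1j is the (1,j) minor.
Minor M_11 = 2*4 - 3*4 = -4
Minor M_12 = -4*4 - 3*0 = -16
Minor M_13 = -4*4 - 2*0 = -16
det = -2*(-4) - 5*(-16) + 3*(-16)
    = 8 - -80 + -48
    = 40

40


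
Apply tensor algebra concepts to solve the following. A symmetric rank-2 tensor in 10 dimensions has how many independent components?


A symmetric rank-2 tensor in d dimensions has d(d+1)/2 independent components.
d = 10
d(d+1)/2 = 10 * 11 / 2 = 110 / 2 = 55

55


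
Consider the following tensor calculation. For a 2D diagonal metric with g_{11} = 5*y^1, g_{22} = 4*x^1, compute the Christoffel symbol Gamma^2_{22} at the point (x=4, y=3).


For a diagonal metric, Gamma^k_{ij} = (1/2) g^{kk} (dg_{ik}/dx_j + dg_{jk}/dx_i - dg_{ij}/dx_k).
The metric is diagonal, so g_{ab} = 0 for a != b.
At the given point: g_{11} = 15, g_{22} = 16
g^{22} = 1/16
dg_{22}/dx_2 = dg_{22}/dx_2 = 0
dg_{22}/dx_2 = dg_{22}/dx_2 = 0
dg_{22}/dx_2 = dg_{22}/dx_2 = 0
Numerator = 0 + 0 - 0 = 0
Gamma^2_{22} = 0 / (2 * 16) = 0

0


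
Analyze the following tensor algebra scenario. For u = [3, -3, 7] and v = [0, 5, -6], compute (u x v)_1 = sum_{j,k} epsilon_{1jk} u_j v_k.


(u x v)_1 = sum_{j,k} epsilon_{1jk} u_j v_k. Only permutations of (1,2,3) contribute; the two non-zero terms are:
eps_{123} u_2 v_3 = 1 * -3 * -6 = 18
eps_{132} u_3 v_2 = -1 * 7 * 5 = -35
(u x v)_1 = -17

-17


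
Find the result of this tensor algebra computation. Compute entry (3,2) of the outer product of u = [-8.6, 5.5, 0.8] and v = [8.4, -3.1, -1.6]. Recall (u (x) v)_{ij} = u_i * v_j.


The outer product entry T_{ij} = u_i * v_j.
We need i=3, j=2.
u_3 = 0.8, v_2 = -3.1
T_{3,2} = 0.8 * -3.1 = -2.48

-2.48


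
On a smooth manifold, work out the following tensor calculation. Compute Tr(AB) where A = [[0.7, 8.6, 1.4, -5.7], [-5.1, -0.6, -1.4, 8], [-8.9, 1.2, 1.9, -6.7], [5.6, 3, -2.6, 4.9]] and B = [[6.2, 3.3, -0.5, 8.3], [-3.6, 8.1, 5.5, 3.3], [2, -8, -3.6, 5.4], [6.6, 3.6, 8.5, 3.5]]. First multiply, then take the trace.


Tr(AB) = sum_i (AB)_{ii} where (AB)_{ii} = sum_k A_{ik} B_{ki}.
(AB)_{11} = 0.7*6.2 + 8.6*-3.6 + 1.4*2 + -5.7*6.6 = -61.44
(AB)_{22} = -5.1*3.3 + -0.6*8.1 + -1.4*-8 + 8*3.6 = 18.31
(AB)_{33} = -8.9*-0.5 + 1.2*5.5 + 1.9*-3.6 + -6.7*8.5 = -52.74
(AB)_{44} = 5.6*8.3 + 3*3.3 + -2.6*5.4 + 4.9*3.5 = 59.49
Tr(AB) = -61.44 + 18.31 + -52.74 + 59.49 = -36.38

-36.38


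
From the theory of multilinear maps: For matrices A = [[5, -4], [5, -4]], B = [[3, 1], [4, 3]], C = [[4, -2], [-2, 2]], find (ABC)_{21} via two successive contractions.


(ABC)_{21} = sum_m (AB)_{2m} C_{m1}. First compute row 2 of AB.
(AB)_{21} = 5*3 + -4*4 = -1
(AB)_{22} = 5*1 + -4*3 = -7
Now contract with column 1 of C:
(AB)_{21} * C_{11} = -1 * 4 = -4
(AB)_{22} * C_{21} = -7 * -2 = 14
(ABC)_{21} = -4 + 14 = 10

10


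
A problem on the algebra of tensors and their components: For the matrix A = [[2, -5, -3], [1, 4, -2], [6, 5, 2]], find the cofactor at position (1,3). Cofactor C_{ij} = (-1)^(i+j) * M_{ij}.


To find cofactor C_{13}, delete row 1 and column 3.
The resulting 2x2 submatrix is: [[1, 4], [6, 5]]
Minor M_{13} = 1*5 - 4*6
  = 5 - 24 = -19
Sign = (-1)^(1+3) = (-1)^4 = 1
Cofactor C_{13} = 1 * -19 = -19

-19


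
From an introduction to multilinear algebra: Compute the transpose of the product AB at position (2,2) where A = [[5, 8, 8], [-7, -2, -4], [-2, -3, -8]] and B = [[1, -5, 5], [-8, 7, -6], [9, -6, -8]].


(AB)^T_{ij} = (AB)_{ji} = sum_k A_{jk} B_{ki}.
For i=2, j=2 we need (AB)_{22}:
A_{21} * B_{12} = -7 * -5 = 35
A_{22} * B_{22} = -2 * 7 = -14
A_{23} * B_{32} = -4 * -6 = 24
Sum = 35 + -14 + 24 = 45

45


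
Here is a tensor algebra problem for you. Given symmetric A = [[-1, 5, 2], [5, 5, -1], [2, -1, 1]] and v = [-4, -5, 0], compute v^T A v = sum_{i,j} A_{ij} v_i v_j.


First compute Av:
(Av)_1 = -1*-4 + 5*-5 + 2*0 = -21
(Av)_2 = 5*-4 + 5*-5 + -1*0 = -45
(Av)_3 = 2*-4 + -1*-5 + 1*0 = -3
Av = [-21, -45, -3]
Then v^T (Av) = -4*-21 + -5*-45 + 0*-3
= 84 + 225 + 0 = 309

309


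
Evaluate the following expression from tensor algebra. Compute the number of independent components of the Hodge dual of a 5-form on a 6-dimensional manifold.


The Hodge dual of a p-form on an n-dimensional manifold is an (n-p)-form.
n = 6, p = 5, so dual degree = 6 - 5 = 1
The number of components is C(n, n-p) = C(6, 1) = 6

6


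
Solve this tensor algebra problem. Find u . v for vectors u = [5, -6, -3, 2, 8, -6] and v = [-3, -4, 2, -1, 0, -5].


The inner product u . v = sum of u_i * v_i.
Term-by-term: 5 * -3, -6 * -4, -3 * 2, 2 * -1, 8 * 0, -6 * -5
Products: -15, 24, -6, -2, 0, 30
Sum = -15 + 24 + -6 + -2 + 0 + 30 = 31

31


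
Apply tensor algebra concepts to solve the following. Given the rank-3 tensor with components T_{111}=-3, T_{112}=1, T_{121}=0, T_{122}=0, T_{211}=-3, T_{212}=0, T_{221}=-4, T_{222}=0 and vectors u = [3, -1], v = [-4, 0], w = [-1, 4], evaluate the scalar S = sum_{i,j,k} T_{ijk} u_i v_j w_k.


S = sum over i,j,k of T_{ijk} u_i v_j w_k. Expanding all 8 terms:
T_{111}*u_1*v_1*w_1 = -3*3*-4*-1 = -36  (running total: -36)
T_{112}*u_1*v_1*w_2 = 1*3*-4*4 = -48  (running total: -84)
T_{121}*u_1*v_2*w_1 = 0*3*0*-1 = 0  (running total: -84)
T_{122}*u_1*v_2*w_2 = 0*3*0*4 = 0  (running total: -84)
T_{211}*u_2*v_1*w_1 = -3*-1*-4*-1 = 12  (running total: -72)
T_{212}*u_2*v_1*w_2 = 0*-1*-4*4 = 0  (running total: -72)
T_{221}*u_2*v_2*w_1 = -4*-1*0*-1 = 0  (running total: -72)
T_{222}*u_2*v_2*w_2 = 0*-1*0*4 = 0  (running total: -72)
S = -72

-72


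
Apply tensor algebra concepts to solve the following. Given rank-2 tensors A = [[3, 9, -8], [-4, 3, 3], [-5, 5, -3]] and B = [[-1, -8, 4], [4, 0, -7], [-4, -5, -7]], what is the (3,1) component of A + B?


Tensor addition is component-wise: (A + B)_{ij} = A_{ij} + B_{ij}.
A_{31} = -5
B_{31} = -4
(A + B)_{31} = -5 + -4 = -9

-9


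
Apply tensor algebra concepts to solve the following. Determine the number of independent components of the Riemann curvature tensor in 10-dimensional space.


The Riemann tensor in d dimensions has d^2(d^2 - 1)/12 independent components.
d = 10, so d^2 = 100
d^2 - 1 = 99
d^2(d^2 - 1) = 100 * 99 = 9900
Divide by 12: 9900 / 12 = 825

825


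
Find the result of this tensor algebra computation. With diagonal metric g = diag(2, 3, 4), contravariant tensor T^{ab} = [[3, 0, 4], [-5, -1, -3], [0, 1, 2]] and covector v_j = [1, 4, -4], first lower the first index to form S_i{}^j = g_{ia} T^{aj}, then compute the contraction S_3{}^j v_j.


Step 1: lower the first index. For a diagonal metric, g_{ia} T^{aj} = g_{ii} T^{ij} (no sum on i).
g_{33} = 4
S_3{}^1 = 4 * T^{31} = 4 * 0 = 0
S_3{}^2 = 4 * T^{32} = 4 * 1 = 4
S_3{}^3 = 4 * T^{33} = 4 * 2 = 8
Step 2: contract S_3{}^j with v_j.
S_3{}^1 * v_1 = 0 * 1 = 0
S_3{}^2 * v_2 = 4 * 4 = 16
S_3{}^3 * v_3 = 8 * -4 = -32
Result = 0 + 16 + -32 = -16

-16
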